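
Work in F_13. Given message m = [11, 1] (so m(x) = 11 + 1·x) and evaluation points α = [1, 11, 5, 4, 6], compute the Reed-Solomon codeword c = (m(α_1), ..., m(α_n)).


c = [12, 9, 3, 2, 4]

Message polynomial: m(x) = 11 + 1·x (mod 13).
For each evaluation point α_i, compute m(α_i) mod 13:
  α_1 = 1: Horner steps 1 → 12, so m(1) = 12.
  α_2 = 11: Horner steps 1 → 9, so m(11) = 9.
  α_3 = 5: Horner steps 1 → 3, so m(5) = 3.
  α_4 = 4: Horner steps 1 → 2, so m(4) = 2.
  α_5 = 6: Horner steps 1 → 4, so m(6) = 4.
Codeword c = [12, 9, 3, 2, 4] ∈ F_13^5.


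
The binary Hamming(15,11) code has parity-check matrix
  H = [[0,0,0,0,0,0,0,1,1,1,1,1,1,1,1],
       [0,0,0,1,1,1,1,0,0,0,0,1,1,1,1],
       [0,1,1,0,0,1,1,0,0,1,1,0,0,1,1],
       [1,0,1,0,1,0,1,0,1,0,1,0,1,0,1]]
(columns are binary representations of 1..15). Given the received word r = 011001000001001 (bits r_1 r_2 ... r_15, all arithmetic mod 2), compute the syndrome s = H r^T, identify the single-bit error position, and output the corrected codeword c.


s = (0, 1, 0, 0)^T, error position = 4, corrected codeword c = 011101000001001

Compute s = H r^T mod 2 one row at a time:
  s_1 = 0 + 0 + 0 + 0 + 1 + 0 + 0 + 1 = 2 ≡ 0 (mod 2).
  s_2 = 0 + 0 + 1 + 0 + 1 + 0 + 0 + 1 = 3 ≡ 1 (mod 2).
  s_3 = 1 + 1 + 1 + 0 + 0 + 0 + 0 + 1 = 4 ≡ 0 (mod 2).
  s_4 = 0 + 1 + 0 + 0 + 0 + 0 + 0 + 1 = 2 ≡ 0 (mod 2).
s = (0, 1, 0, 0)^T — this equals column 4 of H (binary 0100), so error is at position 4.
Correct: flip bit 4 of r = 011001000001001 to get c = 011101000001001.


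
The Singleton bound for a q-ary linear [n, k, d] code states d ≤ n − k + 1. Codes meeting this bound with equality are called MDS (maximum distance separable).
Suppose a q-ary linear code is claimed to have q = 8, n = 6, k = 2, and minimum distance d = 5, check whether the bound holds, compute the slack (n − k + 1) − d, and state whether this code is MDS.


Singleton RHS = n − k + 1 = 5, slack = 0, bound satisfied, MDS.

Singleton bound: d ≤ n − k + 1.
Here n = 6, k = 2, so n − k + 1 = 5.
Given d = 5, check d ≤ 5: YES.
Slack = (n − k + 1) − d = 0.
The code is MDS (slack = 0).
Description: the claimed parameters are [6, 2, 5]_8; such a code would be MDS (meets Singleton bound).


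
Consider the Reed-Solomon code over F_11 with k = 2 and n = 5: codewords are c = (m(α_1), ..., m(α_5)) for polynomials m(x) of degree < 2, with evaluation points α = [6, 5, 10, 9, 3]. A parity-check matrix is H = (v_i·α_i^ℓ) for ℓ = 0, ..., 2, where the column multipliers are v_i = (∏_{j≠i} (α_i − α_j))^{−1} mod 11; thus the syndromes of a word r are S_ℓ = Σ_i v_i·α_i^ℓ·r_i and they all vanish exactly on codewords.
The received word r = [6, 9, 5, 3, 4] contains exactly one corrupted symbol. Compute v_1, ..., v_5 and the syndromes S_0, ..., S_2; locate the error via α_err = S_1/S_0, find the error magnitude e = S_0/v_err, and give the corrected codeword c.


S = (10, 2, 7), error at position 4, error magnitude e = 6, c = [6, 9, 5, 8, 4].

Step 1: column multipliers v_i = (∏_{j≠i}(α_i − α_j))^{−1} mod 11.
  i = 1 (α = 6): (6−5)(6−10)(6−9)(6−3) = 1·(−4)·(−3)·3 = 36 ≡ 3, so v_1 = 3^{−1} = 4 (mod 11).
  i = 2 (α = 5): (5−6)(5−10)(5−9)(5−3) = (−1)·(−5)·(−4)·2 = −40 ≡ 4, so v_2 = 4^{−1} = 3 (mod 11).
  i = 3 (α = 10): (10−6)(10−5)(10−9)(10−3) = 4·5·1·7 = 140 ≡ 8, so v_3 = 8^{−1} = 7 (mod 11).
  i = 4 (α = 9): (9−6)(9−5)(9−10)(9−3) = 3·4·(−1)·6 = −72 ≡ 5, so v_4 = 5^{−1} = 9 (mod 11).
  i = 5 (α = 3): (3−6)(3−5)(3−10)(3−9) = (−3)·(−2)·(−7)·(−6) = 252 ≡ 10, so v_5 = 10^{−1} = 10 (mod 11).
  v = [4, 3, 7, 9, 10].
Step 2: syndromes of r = [6, 9, 5, 3, 4] (all sums mod 11).
  S_0 = Σ v_i r_i = 4·6 + 3·9 + 7·5 + 9·3 + 10·4 = 153 ≡ 10.
  S_1 = Σ v_i α_i r_i = 4·6·6 + 3·5·9 + 7·10·5 + 9·9·3 + 10·3·4 = 992 ≡ 2.
  α_i^2 mod 11 = [3, 3, 1, 4, 9].
  S_2 = Σ v_i α_i^2 r_i = 4·3·6 + 3·3·9 + 7·1·5 + 9·4·3 + 10·9·4 = 656 ≡ 7.
  S = (10, 2, 7) ≠ 0, so r is not a codeword (an error is present).
Step 3: locate the error. For a single error e at position i, S_ℓ = v_i·e·α_i^ℓ, so α_err = S_1/S_0.
  S_0^{−1} = 10^{−1} = 10 (mod 11), so α_err = 2·10 = 20 ≡ 9 = α_4. Error position i = 4.
  Consistency check: S_2/S_1 = 7·6 = 42 ≡ 9 = α_err ✓ (single-error assumption holds).
Step 4: error magnitude e = S_0/v_4 = S_0·∏_{j≠4}(α_4 − α_j) = 10·5 = 50 ≡ 6 (mod 11).
Step 5: correct position 4: c_4 = r_4 − e = 3 − 6 ≡ 8 (mod 11). Hence c = [6, 9, 5, 8, 4].
  Check: interpolating c through the α_i gives m(x) = 2 + 8·x (degree < 2) with m(α_i) = c_i for every i, so c is indeed a codeword.


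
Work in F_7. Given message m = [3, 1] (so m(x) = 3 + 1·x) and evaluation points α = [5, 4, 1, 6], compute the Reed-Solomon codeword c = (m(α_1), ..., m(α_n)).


c = [1, 0, 4, 2]

Message polynomial: m(x) = 3 + 1·x (mod 7).
For each evaluation point α_i, compute m(α_i) mod 7:
  α_1 = 5: Horner steps 1 → 1, so m(5) = 1.
  α_2 = 4: Horner steps 1 → 0, so m(4) = 0.
  α_3 = 1: Horner steps 1 → 4, so m(1) = 4.
  α_4 = 6: Horner steps 1 → 2, so m(6) = 2.
Codeword c = [1, 0, 4, 2] ∈ F_7^4.


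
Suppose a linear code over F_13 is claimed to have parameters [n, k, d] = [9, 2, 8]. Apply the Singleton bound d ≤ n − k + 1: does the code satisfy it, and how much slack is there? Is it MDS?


Singleton RHS = n − k + 1 = 8, slack = 0, bound satisfied, MDS.

Singleton bound: d ≤ n − k + 1.
Here n = 9, k = 2, so n − k + 1 = 8.
Given d = 8, check d ≤ 8: YES.
Slack = (n − k + 1) − d = 0.
The code is MDS (slack = 0).
Description: the claimed parameters are [9, 2, 8]_13; such a code would be MDS (meets Singleton bound).


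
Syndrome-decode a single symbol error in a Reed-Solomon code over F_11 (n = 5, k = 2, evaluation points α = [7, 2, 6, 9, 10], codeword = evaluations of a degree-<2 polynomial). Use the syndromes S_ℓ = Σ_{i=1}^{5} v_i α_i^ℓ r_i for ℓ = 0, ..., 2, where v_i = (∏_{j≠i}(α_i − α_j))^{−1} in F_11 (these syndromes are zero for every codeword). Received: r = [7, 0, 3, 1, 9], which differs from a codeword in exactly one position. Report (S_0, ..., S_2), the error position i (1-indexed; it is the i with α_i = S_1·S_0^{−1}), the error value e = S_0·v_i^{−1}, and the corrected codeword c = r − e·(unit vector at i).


S = (10, 5, 8), error at position 3, error magnitude e = 4, c = [7, 0, 10, 1, 9].

Step 1: column multipliers v_i = (∏_{j≠i}(α_i − α_j))^{−1} mod 11.
  i = 1 (α = 7): (7−2)(7−6)(7−9)(7−10) = 5·1·(−2)·(−3) = 30 ≡ 8, so v_1 = 8^{−1} = 7 (mod 11).
  i = 2 (α = 2): (2−7)(2−6)(2−9)(2−10) = (−5)·(−4)·(−7)·(−8) = 1120 ≡ 9, so v_2 = 9^{−1} = 5 (mod 11).
  i = 3 (α = 6): (6−7)(6−2)(6−9)(6−10) = (−1)·4·(−3)·(−4) = −48 ≡ 7, so v_3 = 7^{−1} = 8 (mod 11).
  i = 4 (α = 9): (9−7)(9−2)(9−6)(9−10) = 2·7·3·(−1) = −42 ≡ 2, so v_4 = 2^{−1} = 6 (mod 11).
  i = 5 (α = 10): (10−7)(10−2)(10−6)(10−9) = 3·8·4·1 = 96 ≡ 8, so v_5 = 8^{−1} = 7 (mod 11).
  v = [7, 5, 8, 6, 7].
Step 2: syndromes of r = [7, 0, 3, 1, 9] (all sums mod 11).
  S_0 = Σ v_i r_i = 7·7 + 5·0 + 8·3 + 6·1 + 7·9 = 142 ≡ 10.
  S_1 = Σ v_i α_i r_i = 7·7·7 + 5·2·0 + 8·6·3 + 6·9·1 + 7·10·9 = 1171 ≡ 5.
  α_i^2 mod 11 = [5, 4, 3, 4, 1].
  S_2 = Σ v_i α_i^2 r_i = 7·5·7 + 5·4·0 + 8·3·3 + 6·4·1 + 7·1·9 = 404 ≡ 8.
  S = (10, 5, 8) ≠ 0, so r is not a codeword (an error is present).
Step 3: locate the error. For a single error e at position i, S_ℓ = v_i·e·α_i^ℓ, so α_err = S_1/S_0.
  S_0^{−1} = 10^{−1} = 10 (mod 11), so α_err = 5·10 = 50 ≡ 6 = α_3. Error position i = 3.
  Consistency check: S_2/S_1 = 8·9 = 72 ≡ 6 = α_err ✓ (single-error assumption holds).
Step 4: error magnitude e = S_0/v_3 = S_0·∏_{j≠3}(α_3 − α_j) = 10·7 = 70 ≡ 4 (mod 11).
Step 5: correct position 3: c_3 = r_3 − e = 3 − 4 ≡ 10 (mod 11). Hence c = [7, 0, 10, 1, 9].
  Check: interpolating c through the α_i gives m(x) = 6 + 8·x (degree < 2) with m(α_i) = c_i for every i, so c is indeed a codeword.


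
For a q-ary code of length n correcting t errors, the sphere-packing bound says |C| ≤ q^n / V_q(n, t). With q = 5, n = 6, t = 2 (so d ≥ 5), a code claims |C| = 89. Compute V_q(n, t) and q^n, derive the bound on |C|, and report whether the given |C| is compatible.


V_q(n, t) = 265, q^n = 15625, Hamming bound = 58, |C| = 89 > bound (violated).

Step 1: Compute V_q(n, t) = Σ_{j=0}^2 C(n, j) (q−1)^j.
  j = 0: C(6,0)·(4)^0 = 1·1 = 1.
  j = 1: C(6,1)·(4)^1 = 6·4 = 24.
  j = 2: C(6,2)·(4)^2 = 15·16 = 240.
  V_q(n, t) = 1 + 24 + 240 = 265.
Step 2: q^n = 5^6 = 15625.
Step 3: Hamming bound ⌊q^n / V_q(n,t)⌋ = ⌊15625/265⌋ = 58.
Step 4: Compare |C| = 89 to 58: violated.
The claimed |C| lies above the Hamming bound, so no 5-ary code of length 6 with d ≥ 5 can have 89 codewords.


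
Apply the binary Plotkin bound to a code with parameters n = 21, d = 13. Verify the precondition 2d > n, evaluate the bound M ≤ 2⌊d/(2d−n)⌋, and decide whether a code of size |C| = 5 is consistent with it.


Plotkin bound M ≤ 4; given |C| = 5 > bound (violated).

Check applicability: 2d = 26, n = 21.
2d − n = 5 > 0, so Plotkin applies.
Compute d/(2d−n) = 13/5 ≈ 2.6000.
⌊d/(2d−n)⌋ = 2.
Plotkin bound: M ≤ 2·2 = 4.
Given |C| = 5, check: VIOLATED.
This |C| is above the Plotkin bound, so no binary code with n = 21, d = 13 and 5 codewords exists.


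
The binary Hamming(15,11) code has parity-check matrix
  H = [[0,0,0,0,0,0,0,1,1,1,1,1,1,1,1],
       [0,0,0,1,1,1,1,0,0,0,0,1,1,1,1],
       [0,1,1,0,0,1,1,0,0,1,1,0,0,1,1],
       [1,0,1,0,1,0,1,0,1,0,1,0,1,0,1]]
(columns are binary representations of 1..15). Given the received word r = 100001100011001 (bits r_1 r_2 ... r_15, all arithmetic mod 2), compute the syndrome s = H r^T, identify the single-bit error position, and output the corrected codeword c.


s = (1, 0, 0, 0)^T, error position = 8, corrected codeword c = 100001110011001

Compute s = H r^T mod 2 one row at a time:
  s_1 = 0 + 0 + 0 + 1 + 1 + 0 + 0 + 1 = 3 ≡ 1 (mod 2).
  s_2 = 0 + 0 + 1 + 1 + 1 + 0 + 0 + 1 = 4 ≡ 0 (mod 2).
  s_3 = 0 + 0 + 1 + 1 + 0 + 1 + 0 + 1 = 4 ≡ 0 (mod 2).
  s_4 = 1 + 0 + 0 + 1 + 0 + 1 + 0 + 1 = 4 ≡ 0 (mod 2).
s = (1, 0, 0, 0)^T — this equals column 8 of H (binary 1000), so error is at position 8.
Correct: flip bit 8 of r = 100001100011001 to get c = 100001110011001.


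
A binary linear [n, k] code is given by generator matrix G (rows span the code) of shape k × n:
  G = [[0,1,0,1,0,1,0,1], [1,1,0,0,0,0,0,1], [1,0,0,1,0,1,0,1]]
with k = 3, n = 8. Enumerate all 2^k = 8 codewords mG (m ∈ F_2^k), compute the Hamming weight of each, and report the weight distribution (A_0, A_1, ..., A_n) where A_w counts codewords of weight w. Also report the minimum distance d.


Weight distribution: A_0 = 1, A_1 = 1, A_2 = 1, A_3 = 3, A_4 = 2. Minimum distance d = 1.

Enumerate all 2^3 = 8 messages m ∈ F_2^3.
For each, compute codeword c = mG in F_2^8, then tally its weight.
  m = 000 → c = 00000000, weight = 0.
  m = 100 → c = 01010101, weight = 4.
  m = 010 → c = 11000001, weight = 3.
  m = 110 → c = 10010100, weight = 3.
  m = 001 → c = 10010101, weight = 4.
  m = 101 → c = 11000000, weight = 2.
  m = 011 → c = 01010100, weight = 3.
  m = 111 → c = 00000001, weight = 1.
Tally weights:
  weight 0: 1 codewords.
  weight 1: 1 codewords.
  weight 2: 1 codewords.
  weight 3: 3 codewords.
  weight 4: 2 codewords.
Minimum distance d = smallest w > 0 with A_w > 0 = 1.
Sanity: Σ A_w = 8 = 2^3 = 8 ✓.


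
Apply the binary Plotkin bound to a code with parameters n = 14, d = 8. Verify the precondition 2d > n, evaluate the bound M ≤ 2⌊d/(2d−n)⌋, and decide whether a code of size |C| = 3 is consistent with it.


Plotkin bound M ≤ 8; given |C| = 3 ≤ bound (satisfied).

Check applicability: 2d = 16, n = 14.
2d − n = 2 > 0, so Plotkin applies.
Compute d/(2d−n) = 8/2 ≈ 4.0000.
⌊d/(2d−n)⌋ = 4.
Plotkin bound: M ≤ 2·4 = 8.
Given |C| = 3, check: satisfied.
This |C| is below the Plotkin bound.


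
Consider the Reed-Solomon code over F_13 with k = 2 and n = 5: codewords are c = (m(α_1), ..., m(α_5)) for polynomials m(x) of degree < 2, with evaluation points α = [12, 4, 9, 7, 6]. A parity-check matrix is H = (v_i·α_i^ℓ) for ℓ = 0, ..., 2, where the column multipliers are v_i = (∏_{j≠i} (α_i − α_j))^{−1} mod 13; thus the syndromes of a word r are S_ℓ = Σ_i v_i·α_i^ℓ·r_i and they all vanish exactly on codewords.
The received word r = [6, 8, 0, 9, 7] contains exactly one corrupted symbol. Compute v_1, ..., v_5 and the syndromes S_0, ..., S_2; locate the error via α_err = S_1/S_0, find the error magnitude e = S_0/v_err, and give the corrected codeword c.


S = (3, 12, 9), error at position 2, error magnitude e = 5, c = [6, 3, 0, 9, 7].

Step 1: column multipliers v_i = (∏_{j≠i}(α_i − α_j))^{−1} mod 13.
  i = 1 (α = 12): (12−4)(12−9)(12−7)(12−6) = 8·3·5·6 = 720 ≡ 5, so v_1 = 5^{−1} = 8 (mod 13).
  i = 2 (α = 4): (4−12)(4−9)(4−7)(4−6) = (−8)·(−5)·(−3)·(−2) = 240 ≡ 6, so v_2 = 6^{−1} = 11 (mod 13).
  i = 3 (α = 9): (9−12)(9−4)(9−7)(9−6) = (−3)·5·2·3 = −90 ≡ 1, so v_3 = 1^{−1} = 1 (mod 13).
  i = 4 (α = 7): (7−12)(7−4)(7−9)(7−6) = (−5)·3·(−2)·1 = 30 ≡ 4, so v_4 = 4^{−1} = 10 (mod 13).
  i = 5 (α = 6): (6−12)(6−4)(6−9)(6−7) = (−6)·2·(−3)·(−1) = −36 ≡ 3, so v_5 = 3^{−1} = 9 (mod 13).
  v = [8, 11, 1, 10, 9].
Step 2: syndromes of r = [6, 8, 0, 9, 7] (all sums mod 13).
  S_0 = Σ v_i r_i = 8·6 + 11·8 + 1·0 + 10·9 + 9·7 = 289 ≡ 3.
  S_1 = Σ v_i α_i r_i = 8·12·6 + 11·4·8 + 1·9·0 + 10·7·9 + 9·6·7 = 1936 ≡ 12.
  α_i^2 mod 13 = [1, 3, 3, 10, 10].
  S_2 = Σ v_i α_i^2 r_i = 8·1·6 + 11·3·8 + 1·3·0 + 10·10·9 + 9·10·7 = 1842 ≡ 9.
  S = (3, 12, 9) ≠ 0, so r is not a codeword (an error is present).
Step 3: locate the error. For a single error e at position i, S_ℓ = v_i·e·α_i^ℓ, so α_err = S_1/S_0.
  S_0^{−1} = 3^{−1} = 9 (mod 13), so α_err = 12·9 = 108 ≡ 4 = α_2. Error position i = 2.
  Consistency check: S_2/S_1 = 9·12 = 108 ≡ 4 = α_err ✓ (single-error assumption holds).
Step 4: error magnitude e = S_0/v_2 = S_0·∏_{j≠2}(α_2 − α_j) = 3·6 = 18 ≡ 5 (mod 13).
Step 5: correct position 2: c_2 = r_2 − e = 8 − 5 ≡ 3 (mod 13). Hence c = [6, 3, 0, 9, 7].
  Check: interpolating c through the α_i gives m(x) = 8 + 2·x (degree < 2) with m(α_i) = c_i for every i, so c is indeed a codeword.


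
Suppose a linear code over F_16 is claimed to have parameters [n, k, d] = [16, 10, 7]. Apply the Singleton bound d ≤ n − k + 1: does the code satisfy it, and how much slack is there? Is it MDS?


Singleton RHS = n − k + 1 = 7, slack = 0, bound satisfied, MDS.

Singleton bound: d ≤ n − k + 1.
Here n = 16, k = 10, so n − k + 1 = 7.
Given d = 7, check d ≤ 7: YES.
Slack = (n − k + 1) − d = 0.
The code is MDS (slack = 0).
Description: the claimed parameters are [16, 10, 7]_16; such a code would be MDS (meets Singleton bound).


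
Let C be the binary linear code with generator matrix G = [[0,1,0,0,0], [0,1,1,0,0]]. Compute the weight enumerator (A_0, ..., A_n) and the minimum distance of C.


Weight distribution: A_0 = 1, A_1 = 2, A_2 = 1. Minimum distance d = 1.

Enumerate all 2^2 = 4 messages m ∈ F_2^2.
For each, compute codeword c = mG in F_2^5, then tally its weight.
  m = 00 → c = 00000, weight = 0.
  m = 10 → c = 01000, weight = 1.
  m = 01 → c = 01100, weight = 2.
  m = 11 → c = 00100, weight = 1.
Tally weights:
  weight 0: 1 codewords.
  weight 1: 2 codewords.
  weight 2: 1 codewords.
Minimum distance d = smallest w > 0 with A_w > 0 = 1.
Sanity: Σ A_w = 4 = 2^2 = 4 ✓.


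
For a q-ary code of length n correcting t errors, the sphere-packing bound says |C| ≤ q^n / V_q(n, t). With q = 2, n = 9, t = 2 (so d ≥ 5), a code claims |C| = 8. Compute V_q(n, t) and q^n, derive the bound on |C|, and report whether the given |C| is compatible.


V_q(n, t) = 46, q^n = 512, Hamming bound = 11, |C| = 8 ≤ bound (satisfied).

Step 1: Compute V_q(n, t) = Σ_{j=0}^2 C(n, j) (q−1)^j.
  j = 0: C(9,0)·(1)^0 = 1·1 = 1.
  j = 1: C(9,1)·(1)^1 = 9·1 = 9.
  j = 2: C(9,2)·(1)^2 = 36·1 = 36.
  V_q(n, t) = 1 + 9 + 36 = 46.
Step 2: q^n = 2^9 = 512.
Step 3: Hamming bound ⌊q^n / V_q(n,t)⌋ = ⌊512/46⌋ = 11.
Step 4: Compare |C| = 8 to 11: satisfied.
The claimed |C| lies below the Hamming bound.


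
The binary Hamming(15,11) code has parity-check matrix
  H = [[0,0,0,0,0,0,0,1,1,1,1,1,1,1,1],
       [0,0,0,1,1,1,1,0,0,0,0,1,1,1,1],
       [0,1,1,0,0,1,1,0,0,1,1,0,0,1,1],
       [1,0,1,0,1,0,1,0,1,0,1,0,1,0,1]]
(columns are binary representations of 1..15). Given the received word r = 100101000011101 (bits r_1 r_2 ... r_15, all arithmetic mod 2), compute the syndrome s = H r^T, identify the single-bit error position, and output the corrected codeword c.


s = (0, 1, 1, 0)^T, error position = 6, corrected codeword c = 100100000011101

Compute s = H r^T mod 2 one row at a time:
  s_1 = 0 + 0 + 0 + 1 + 1 + 1 + 0 + 1 = 4 ≡ 0 (mod 2).
  s_2 = 1 + 0 + 1 + 0 + 1 + 1 + 0 + 1 = 5 ≡ 1 (mod 2).
  s_3 = 0 + 0 + 1 + 0 + 0 + 1 + 0 + 1 = 3 ≡ 1 (mod 2).
  s_4 = 1 + 0 + 0 + 0 + 0 + 1 + 1 + 1 = 4 ≡ 0 (mod 2).
s = (0, 1, 1, 0)^T — this equals column 6 of H (binary 0110), so error is at position 6.
Correct: flip bit 6 of r = 100101000011101 to get c = 100100000011101.


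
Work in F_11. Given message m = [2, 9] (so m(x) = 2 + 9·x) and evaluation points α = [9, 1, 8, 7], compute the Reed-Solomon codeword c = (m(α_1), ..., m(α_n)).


c = [6, 0, 8, 10]

Message polynomial: m(x) = 2 + 9·x (mod 11).
For each evaluation point α_i, compute m(α_i) mod 11:
  α_1 = 9: Horner steps 9 → 6, so m(9) = 6.
  α_2 = 1: Horner steps 9 → 0, so m(1) = 0.
  α_3 = 8: Horner steps 9 → 8, so m(8) = 8.
  α_4 = 7: Horner steps 9 → 10, so m(7) = 10.
Codeword c = [6, 0, 8, 10] ∈ F_11^4.


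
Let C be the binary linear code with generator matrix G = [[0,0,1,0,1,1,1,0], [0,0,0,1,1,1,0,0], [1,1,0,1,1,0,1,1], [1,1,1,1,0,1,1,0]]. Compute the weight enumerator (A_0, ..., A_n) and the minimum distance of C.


Weight distribution: A_0 = 1, A_2 = 1, A_3 = 4, A_4 = 3, A_5 = 4, A_6 = 3. Minimum distance d = 2.

Enumerate all 2^4 = 16 messages m ∈ F_2^4.
For each, compute codeword c = mG in F_2^8, then tally its weight.
  m = 0000 → c = 00000000, weight = 0.
  m = 1000 → c = 00101110, weight = 4.
  m = 0100 → c = 00011100, weight = 3.
  m = 1100 → c = 00110010, weight = 3.
  m = 0010 → c = 11011011, weight = 6.
  m = 1010 → c = 11110101, weight = 6.
  m = 0110 → c = 11000111, weight = 5.
  m = 1110 → c = 11101001, weight = 5.
  m = 0001 → c = 11110110, weight = 6.
  m = 1001 → c = 11011000, weight = 4.
  m = 0101 → c = 11101010, weight = 5.
  m = 1101 → c = 11000100, weight = 3.
  m = 0011 → c = 00101101, weight = 4.
  m = 1011 → c = 00000011, weight = 2.
  m = 0111 → c = 00110001, weight = 3.
  m = 1111 → c = 00011111, weight = 5.
Tally weights:
  weight 0: 1 codewords.
  weight 2: 1 codewords.
  weight 3: 4 codewords.
  weight 4: 3 codewords.
  weight 5: 4 codewords.
  weight 6: 3 codewords.
Minimum distance d = smallest w > 0 with A_w > 0 = 2.
Sanity: Σ A_w = 16 = 2^4 = 16 ✓.


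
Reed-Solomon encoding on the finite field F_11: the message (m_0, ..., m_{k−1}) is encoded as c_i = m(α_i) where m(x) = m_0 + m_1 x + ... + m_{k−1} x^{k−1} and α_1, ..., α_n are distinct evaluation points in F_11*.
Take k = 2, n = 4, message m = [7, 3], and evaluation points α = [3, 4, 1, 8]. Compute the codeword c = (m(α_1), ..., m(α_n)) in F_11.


c = [5, 8, 10, 9]

Message polynomial: m(x) = 7 + 3·x (mod 11).
For each evaluation point α_i, compute m(α_i) mod 11:
  α_1 = 3: Horner steps 3 → 5, so m(3) = 5.
  α_2 = 4: Horner steps 3 → 8, so m(4) = 8.
  α_3 = 1: Horner steps 3 → 10, so m(1) = 10.
  α_4 = 8: Horner steps 3 → 9, so m(8) = 9.
Codeword c = [5, 8, 10, 9] ∈ F_11^4.


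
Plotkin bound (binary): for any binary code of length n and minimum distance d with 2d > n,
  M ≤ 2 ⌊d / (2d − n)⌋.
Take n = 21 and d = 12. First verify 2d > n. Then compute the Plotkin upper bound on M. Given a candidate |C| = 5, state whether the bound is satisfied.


Plotkin bound M ≤ 8; given |C| = 5 ≤ bound (satisfied).

Check applicability: 2d = 24, n = 21.
2d − n = 3 > 0, so Plotkin applies.
Compute d/(2d−n) = 12/3 ≈ 4.0000.
⌊d/(2d−n)⌋ = 4.
Plotkin bound: M ≤ 2·4 = 8.
Given |C| = 5, check: satisfied.
This |C| is below the Plotkin bound.


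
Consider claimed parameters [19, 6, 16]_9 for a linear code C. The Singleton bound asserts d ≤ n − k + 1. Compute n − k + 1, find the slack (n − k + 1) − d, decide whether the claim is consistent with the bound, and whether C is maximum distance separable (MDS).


Singleton RHS = n − k + 1 = 14, slack = -2, bound violated (no such code; not MDS).

Singleton bound: d ≤ n − k + 1.
Here n = 19, k = 6, so n − k + 1 = 14.
Given d = 16, check d ≤ 14: NO.
Slack = (n − k + 1) − d = -2.
The slack is negative: d = 16 exceeds n − k + 1 = 14 by 2, so the Singleton bound is violated and no linear [19, 6, 16]_9 code can exist. In particular it is not MDS (MDS requires d = n − k + 1 exactly).
Description: the claimed parameters are [19, 6, 16]_9; such a code would be impossible (violates the Singleton bound).


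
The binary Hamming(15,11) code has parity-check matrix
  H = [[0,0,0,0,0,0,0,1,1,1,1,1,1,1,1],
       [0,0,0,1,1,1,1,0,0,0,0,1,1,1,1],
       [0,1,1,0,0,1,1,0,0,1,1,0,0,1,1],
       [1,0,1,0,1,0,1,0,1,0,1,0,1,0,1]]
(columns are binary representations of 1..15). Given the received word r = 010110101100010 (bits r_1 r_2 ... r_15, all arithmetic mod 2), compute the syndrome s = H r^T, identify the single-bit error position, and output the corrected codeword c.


s = (1, 0, 0, 1)^T, error position = 9, corrected codeword c = 010110100100010

Compute s = H r^T mod 2 one row at a time:
  s_1 = 0 + 1 + 1 + 0 + 0 + 0 + 1 + 0 = 3 ≡ 1 (mod 2).
  s_2 = 1 + 1 + 0 + 1 + 0 + 0 + 1 + 0 = 4 ≡ 0 (mod 2).
  s_3 = 1 + 0 + 0 + 1 + 1 + 0 + 1 + 0 = 4 ≡ 0 (mod 2).
  s_4 = 0 + 0 + 1 + 1 + 1 + 0 + 0 + 0 = 3 ≡ 1 (mod 2).
s = (1, 0, 0, 1)^T — this equals column 9 of H (binary 1001), so error is at position 9.
Correct: flip bit 9 of r = 010110101100010 to get c = 010110100100010.


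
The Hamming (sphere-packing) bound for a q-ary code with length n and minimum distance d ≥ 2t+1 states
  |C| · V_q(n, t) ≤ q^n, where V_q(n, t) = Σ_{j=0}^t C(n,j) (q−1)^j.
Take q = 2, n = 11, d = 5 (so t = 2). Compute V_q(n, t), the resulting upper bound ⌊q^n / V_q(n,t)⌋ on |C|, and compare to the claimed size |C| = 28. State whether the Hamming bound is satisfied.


V_q(n, t) = 67, q^n = 2048, Hamming bound = 30, |C| = 28 ≤ bound (satisfied).

Step 1: Compute V_q(n, t) = Σ_{j=0}^2 C(n, j) (q−1)^j.
  j = 0: C(11,0)·(1)^0 = 1·1 = 1.
  j = 1: C(11,1)·(1)^1 = 11·1 = 11.
  j = 2: C(11,2)·(1)^2 = 55·1 = 55.
  V_q(n, t) = 1 + 11 + 55 = 67.
Step 2: q^n = 2^11 = 2048.
Step 3: Hamming bound ⌊q^n / V_q(n,t)⌋ = ⌊2048/67⌋ = 30.
Step 4: Compare |C| = 28 to 30: satisfied.
The claimed |C| lies below the Hamming bound.


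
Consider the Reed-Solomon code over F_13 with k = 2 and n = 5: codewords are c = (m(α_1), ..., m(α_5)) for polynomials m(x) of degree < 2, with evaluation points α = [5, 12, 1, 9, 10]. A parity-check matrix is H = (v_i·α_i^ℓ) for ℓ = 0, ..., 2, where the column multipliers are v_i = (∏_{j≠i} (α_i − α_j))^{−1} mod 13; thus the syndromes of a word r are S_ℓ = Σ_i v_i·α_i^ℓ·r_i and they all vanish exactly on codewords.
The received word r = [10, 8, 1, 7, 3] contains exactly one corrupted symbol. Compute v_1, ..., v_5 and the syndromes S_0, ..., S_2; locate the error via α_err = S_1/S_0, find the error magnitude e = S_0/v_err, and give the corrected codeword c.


S = (3, 3, 3), error at position 3, error magnitude e = 1, c = [10, 8, 0, 7, 3].

Step 1: column multipliers v_i = (∏_{j≠i}(α_i − α_j))^{−1} mod 13.
  i = 1 (α = 5): (5−12)(5−1)(5−9)(5−10) = (−7)·4·(−4)·(−5) = −560 ≡ 12, so v_1 = 12^{−1} = 12 (mod 13).
  i = 2 (α = 12): (12−5)(12−1)(12−9)(12−10) = 7·11·3·2 = 462 ≡ 7, so v_2 = 7^{−1} = 2 (mod 13).
  i = 3 (α = 1): (1−5)(1−12)(1−9)(1−10) = (−4)·(−11)·(−8)·(−9) = 3168 ≡ 9, so v_3 = 9^{−1} = 3 (mod 13).
  i = 4 (α = 9): (9−5)(9−12)(9−1)(9−10) = 4·(−3)·8·(−1) = 96 ≡ 5, so v_4 = 5^{−1} = 8 (mod 13).
  i = 5 (α = 10): (10−5)(10−12)(10−1)(10−9) = 5·(−2)·9·1 = −90 ≡ 1, so v_5 = 1^{−1} = 1 (mod 13).
  v = [12, 2, 3, 8, 1].
Step 2: syndromes of r = [10, 8, 1, 7, 3] (all sums mod 13).
  S_0 = Σ v_i r_i = 12·10 + 2·8 + 3·1 + 8·7 + 1·3 = 198 ≡ 3.
  S_1 = Σ v_i α_i r_i = 12·5·10 + 2·12·8 + 3·1·1 + 8·9·7 + 1·10·3 = 1329 ≡ 3.
  α_i^2 mod 13 = [12, 1, 1, 3, 9].
  S_2 = Σ v_i α_i^2 r_i = 12·12·10 + 2·1·8 + 3·1·1 + 8·3·7 + 1·9·3 = 1654 ≡ 3.
  S = (3, 3, 3) ≠ 0, so r is not a codeword (an error is present).
Step 3: locate the error. For a single error e at position i, S_ℓ = v_i·e·α_i^ℓ, so α_err = S_1/S_0.
  S_0^{−1} = 3^{−1} = 9 (mod 13), so α_err = 3·9 = 27 ≡ 1 = α_3. Error position i = 3.
  Consistency check: S_2/S_1 = 3·9 = 27 ≡ 1 = α_err ✓ (single-error assumption holds).
Step 4: error magnitude e = S_0/v_3 = S_0·∏_{j≠3}(α_3 − α_j) = 3·9 = 27 ≡ 1 (mod 13).
Step 5: correct position 3: c_3 = r_3 − e = 1 − 1 ≡ 0 (mod 13). Hence c = [10, 8, 0, 7, 3].
  Check: interpolating c through the α_i gives m(x) = 4 + 9·x (degree < 2) with m(α_i) = c_i for every i, so c is indeed a codeword.


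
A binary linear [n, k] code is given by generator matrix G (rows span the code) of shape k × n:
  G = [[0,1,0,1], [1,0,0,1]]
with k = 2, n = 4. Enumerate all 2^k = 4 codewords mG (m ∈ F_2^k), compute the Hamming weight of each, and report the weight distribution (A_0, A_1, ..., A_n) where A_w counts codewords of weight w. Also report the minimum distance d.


Weight distribution: A_0 = 1, A_2 = 3. Minimum distance d = 2.

Enumerate all 2^2 = 4 messages m ∈ F_2^2.
For each, compute codeword c = mG in F_2^4, then tally its weight.
  m = 00 → c = 0000, weight = 0.
  m = 10 → c = 0101, weight = 2.
  m = 01 → c = 1001, weight = 2.
  m = 11 → c = 1100, weight = 2.
Tally weights:
  weight 0: 1 codewords.
  weight 2: 3 codewords.
Minimum distance d = smallest w > 0 with A_w > 0 = 2.
Sanity: Σ A_w = 4 = 2^2 = 4 ✓.


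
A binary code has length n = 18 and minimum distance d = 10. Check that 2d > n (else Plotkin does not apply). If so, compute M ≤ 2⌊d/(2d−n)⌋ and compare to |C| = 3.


Plotkin bound M ≤ 10; given |C| = 3 ≤ bound (satisfied).

Check applicability: 2d = 20, n = 18.
2d − n = 2 > 0, so Plotkin applies.
Compute d/(2d−n) = 10/2 ≈ 5.0000.
⌊d/(2d−n)⌋ = 5.
Plotkin bound: M ≤ 2·5 = 10.
Given |C| = 3, check: satisfied.
This |C| is below the Plotkin bound.


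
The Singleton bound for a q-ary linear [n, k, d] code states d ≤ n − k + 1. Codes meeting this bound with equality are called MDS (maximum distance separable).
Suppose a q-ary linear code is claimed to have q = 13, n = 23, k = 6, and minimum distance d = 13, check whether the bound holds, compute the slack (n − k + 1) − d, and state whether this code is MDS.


Singleton RHS = n − k + 1 = 18, slack = 5, bound satisfied, not MDS.

Singleton bound: d ≤ n − k + 1.
Here n = 23, k = 6, so n − k + 1 = 18.
Given d = 13, check d ≤ 18: YES.
Slack = (n − k + 1) − d = 5.
The code is NOT MDS (slack = 5 > 0).
Description: the claimed parameters are [23, 6, 13]_13; such a code would be non-MDS.


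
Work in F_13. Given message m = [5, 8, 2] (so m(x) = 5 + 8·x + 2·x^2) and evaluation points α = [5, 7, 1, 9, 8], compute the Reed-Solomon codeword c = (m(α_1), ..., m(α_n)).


c = [4, 3, 2, 5, 2]

Message polynomial: m(x) = 5 + 8·x + 2·x^2 (mod 13).
For each evaluation point α_i, compute m(α_i) mod 13:
  α_1 = 5: Horner steps 2 → 5 → 4, so m(5) = 4.
  α_2 = 7: Horner steps 2 → 9 → 3, so m(7) = 3.
  α_3 = 1: Horner steps 2 → 10 → 2, so m(1) = 2.
  α_4 = 9: Horner steps 2 → 0 → 5, so m(9) = 5.
  α_5 = 8: Horner steps 2 → 11 → 2, so m(8) = 2.
Codeword c = [4, 3, 2, 5, 2] ∈ F_13^5.


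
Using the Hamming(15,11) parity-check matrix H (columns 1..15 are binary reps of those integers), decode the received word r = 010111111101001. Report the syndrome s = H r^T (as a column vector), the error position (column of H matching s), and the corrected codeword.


s = (1, 0, 1, 0)^T, error position = 10, corrected codeword c = 010111111001001

Compute s = H r^T mod 2 one row at a time:
  s_1 = 1 + 1 + 1 + 0 + 1 + 0 + 0 + 1 = 5 ≡ 1 (mod 2).
  s_2 = 1 + 1 + 1 + 1 + 1 + 0 + 0 + 1 = 6 ≡ 0 (mod 2).
  s_3 = 1 + 0 + 1 + 1 + 1 + 0 + 0 + 1 = 5 ≡ 1 (mod 2).
  s_4 = 0 + 0 + 1 + 1 + 1 + 0 + 0 + 1 = 4 ≡ 0 (mod 2).
s = (1, 0, 1, 0)^T — this equals column 10 of H (binary 1010), so error is at position 10.
Correct: flip bit 10 of r = 010111111101001 to get c = 010111111001001.


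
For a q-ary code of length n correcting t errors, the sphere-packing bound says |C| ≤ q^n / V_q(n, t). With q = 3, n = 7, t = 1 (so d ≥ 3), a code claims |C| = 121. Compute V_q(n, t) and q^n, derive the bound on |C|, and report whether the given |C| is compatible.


V_q(n, t) = 15, q^n = 2187, Hamming bound = 145, |C| = 121 ≤ bound (satisfied).

Step 1: Compute V_q(n, t) = Σ_{j=0}^1 C(n, j) (q−1)^j.
  j = 0: C(7,0)·(2)^0 = 1·1 = 1.
  j = 1: C(7,1)·(2)^1 = 7·2 = 14.
  V_q(n, t) = 1 + 14 = 15.
Step 2: q^n = 3^7 = 2187.
Step 3: Hamming bound ⌊q^n / V_q(n,t)⌋ = ⌊2187/15⌋ = 145.
Step 4: Compare |C| = 121 to 145: satisfied.
The claimed |C| lies below the Hamming bound.


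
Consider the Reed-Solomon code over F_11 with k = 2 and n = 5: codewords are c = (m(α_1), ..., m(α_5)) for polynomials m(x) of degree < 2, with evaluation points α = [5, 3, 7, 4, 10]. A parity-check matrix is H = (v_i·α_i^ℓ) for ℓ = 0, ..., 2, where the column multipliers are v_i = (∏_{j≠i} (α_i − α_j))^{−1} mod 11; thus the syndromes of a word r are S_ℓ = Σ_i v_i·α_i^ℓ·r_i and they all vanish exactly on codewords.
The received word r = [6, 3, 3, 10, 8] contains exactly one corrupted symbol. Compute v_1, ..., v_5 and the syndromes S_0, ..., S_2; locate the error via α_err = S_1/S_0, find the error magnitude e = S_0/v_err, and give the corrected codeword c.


S = (1, 7, 5), error at position 3, error magnitude e = 5, c = [6, 3, 9, 10, 8].

Step 1: column multipliers v_i = (∏_{j≠i}(α_i − α_j))^{−1} mod 11.
  i = 1 (α = 5): (5−3)(5−7)(5−4)(5−10) = 2·(−2)·1·(−5) = 20 ≡ 9, so v_1 = 9^{−1} = 5 (mod 11).
  i = 2 (α = 3): (3−5)(3−7)(3−4)(3−10) = (−2)·(−4)·(−1)·(−7) = 56 ≡ 1, so v_2 = 1^{−1} = 1 (mod 11).
  i = 3 (α = 7): (7−5)(7−3)(7−4)(7−10) = 2·4·3·(−3) = −72 ≡ 5, so v_3 = 5^{−1} = 9 (mod 11).
  i = 4 (α = 4): (4−5)(4−3)(4−7)(4−10) = (−1)·1·(−3)·(−6) = −18 ≡ 4, so v_4 = 4^{−1} = 3 (mod 11).
  i = 5 (α = 10): (10−5)(10−3)(10−7)(10−4) = 5·7·3·6 = 630 ≡ 3, so v_5 = 3^{−1} = 4 (mod 11).
  v = [5, 1, 9, 3, 4].
Step 2: syndromes of r = [6, 3, 3, 10, 8] (all sums mod 11).
  S_0 = Σ v_i r_i = 5·6 + 1·3 + 9·3 + 3·10 + 4·8 = 122 ≡ 1.
  S_1 = Σ v_i α_i r_i = 5·5·6 + 1·3·3 + 9·7·3 + 3·4·10 + 4·10·8 = 788 ≡ 7.
  α_i^2 mod 11 = [3, 9, 5, 5, 1].
  S_2 = Σ v_i α_i^2 r_i = 5·3·6 + 1·9·3 + 9·5·3 + 3·5·10 + 4·1·8 = 434 ≡ 5.
  S = (1, 7, 5) ≠ 0, so r is not a codeword (an error is present).
Step 3: locate the error. For a single error e at position i, S_ℓ = v_i·e·α_i^ℓ, so α_err = S_1/S_0.
  S_0^{−1} = 1^{−1} = 1 (mod 11), so α_err = 7·1 = 7 ≡ 7 = α_3. Error position i = 3.
  Consistency check: S_2/S_1 = 5·8 = 40 ≡ 7 = α_err ✓ (single-error assumption holds).
Step 4: error magnitude e = S_0/v_3 = S_0·∏_{j≠3}(α_3 − α_j) = 1·5 = 5 ≡ 5 (mod 11).
Step 5: correct position 3: c_3 = r_3 − e = 3 − 5 ≡ 9 (mod 11). Hence c = [6, 3, 9, 10, 8].
  Check: interpolating c through the α_i gives m(x) = 4 + 7·x (degree < 2) with m(α_i) = c_i for every i, so c is indeed a codeword.


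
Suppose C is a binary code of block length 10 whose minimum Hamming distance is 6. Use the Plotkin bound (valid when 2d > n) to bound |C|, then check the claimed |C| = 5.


Plotkin bound M ≤ 6; given |C| = 5 ≤ bound (satisfied).

Check applicability: 2d = 12, n = 10.
2d − n = 2 > 0, so Plotkin applies.
Compute d/(2d−n) = 6/2 ≈ 3.0000.
⌊d/(2d−n)⌋ = 3.
Plotkin bound: M ≤ 2·3 = 6.
Given |C| = 5, check: satisfied.
This |C| is below the Plotkin bound.


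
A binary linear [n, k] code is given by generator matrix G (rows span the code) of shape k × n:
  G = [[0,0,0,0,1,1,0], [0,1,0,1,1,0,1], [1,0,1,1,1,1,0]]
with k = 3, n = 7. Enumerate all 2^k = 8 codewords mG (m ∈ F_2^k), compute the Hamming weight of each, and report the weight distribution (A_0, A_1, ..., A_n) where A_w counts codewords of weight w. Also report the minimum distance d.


Weight distribution: A_0 = 1, A_2 = 1, A_3 = 1, A_4 = 2, A_5 = 3. Minimum distance d = 2.

Enumerate all 2^3 = 8 messages m ∈ F_2^3.
For each, compute codeword c = mG in F_2^7, then tally its weight.
  m = 000 → c = 0000000, weight = 0.
  m = 100 → c = 0000110, weight = 2.
  m = 010 → c = 0101101, weight = 4.
  m = 110 → c = 0101011, weight = 4.
  m = 001 → c = 1011110, weight = 5.
  m = 101 → c = 1011000, weight = 3.
  m = 011 → c = 1110011, weight = 5.
  m = 111 → c = 1110101, weight = 5.
Tally weights:
  weight 0: 1 codewords.
  weight 2: 1 codewords.
  weight 3: 1 codewords.
  weight 4: 2 codewords.
  weight 5: 3 codewords.
Minimum distance d = smallest w > 0 with A_w > 0 = 2.
Sanity: Σ A_w = 8 = 2^3 = 8 ✓.


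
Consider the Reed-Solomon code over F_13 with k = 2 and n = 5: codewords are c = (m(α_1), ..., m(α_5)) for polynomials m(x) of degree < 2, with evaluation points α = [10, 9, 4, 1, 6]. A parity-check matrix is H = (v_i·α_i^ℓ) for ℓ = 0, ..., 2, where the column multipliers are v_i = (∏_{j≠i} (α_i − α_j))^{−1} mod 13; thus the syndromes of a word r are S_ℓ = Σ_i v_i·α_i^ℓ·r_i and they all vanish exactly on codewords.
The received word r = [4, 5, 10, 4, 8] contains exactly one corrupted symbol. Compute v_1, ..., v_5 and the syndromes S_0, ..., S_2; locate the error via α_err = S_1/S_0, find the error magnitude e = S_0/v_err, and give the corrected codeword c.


S = (4, 4, 4), error at position 4, error magnitude e = 4, c = [4, 5, 10, 0, 8].

Step 1: column multipliers v_i = (∏_{j≠i}(α_i − α_j))^{−1} mod 13.
  i = 1 (α = 10): (10−9)(10−4)(10−1)(10−6) = 1·6·9·4 = 216 ≡ 8, so v_1 = 8^{−1} = 5 (mod 13).
  i = 2 (α = 9): (9−10)(9−4)(9−1)(9−6) = (−1)·5·8·3 = −120 ≡ 10, so v_2 = 10^{−1} = 4 (mod 13).
  i = 3 (α = 4): (4−10)(4−9)(4−1)(4−6) = (−6)·(−5)·3·(−2) = −180 ≡ 2, so v_3 = 2^{−1} = 7 (mod 13).
  i = 4 (α = 1): (1−10)(1−9)(1−4)(1−6) = (−9)·(−8)·(−3)·(−5) = 1080 ≡ 1, so v_4 = 1^{−1} = 1 (mod 13).
  i = 5 (α = 6): (6−10)(6−9)(6−4)(6−1) = (−4)·(−3)·2·5 = 120 ≡ 3, so v_5 = 3^{−1} = 9 (mod 13).
  v = [5, 4, 7, 1, 9].
Step 2: syndromes of r = [4, 5, 10, 4, 8] (all sums mod 13).
  S_0 = Σ v_i r_i = 5·4 + 4·5 + 7·10 + 1·4 + 9·8 = 186 ≡ 4.
  S_1 = Σ v_i α_i r_i = 5·10·4 + 4·9·5 + 7·4·10 + 1·1·4 + 9·6·8 = 1096 ≡ 4.
  α_i^2 mod 13 = [9, 3, 3, 1, 10].
  S_2 = Σ v_i α_i^2 r_i = 5·9·4 + 4·3·5 + 7·3·10 + 1·1·4 + 9·10·8 = 1174 ≡ 4.
  S = (4, 4, 4) ≠ 0, so r is not a codeword (an error is present).
Step 3: locate the error. For a single error e at position i, S_ℓ = v_i·e·α_i^ℓ, so α_err = S_1/S_0.
  S_0^{−1} = 4^{−1} = 10 (mod 13), so α_err = 4·10 = 40 ≡ 1 = α_4. Error position i = 4.
  Consistency check: S_2/S_1 = 4·10 = 40 ≡ 1 = α_err ✓ (single-error assumption holds).
Step 4: error magnitude e = S_0/v_4 = S_0·∏_{j≠4}(α_4 − α_j) = 4·1 = 4 ≡ 4 (mod 13).
Step 5: correct position 4: c_4 = r_4 − e = 4 − 4 ≡ 0 (mod 13). Hence c = [4, 5, 10, 0, 8].
  Check: interpolating c through the α_i gives m(x) = 1 + 12·x (degree < 2) with m(α_i) = c_i for every i, so c is indeed a codeword.


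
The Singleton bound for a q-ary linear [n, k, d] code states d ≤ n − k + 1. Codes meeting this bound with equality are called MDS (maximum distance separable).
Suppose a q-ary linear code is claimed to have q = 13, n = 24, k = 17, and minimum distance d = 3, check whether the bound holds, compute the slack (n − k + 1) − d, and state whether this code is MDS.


Singleton RHS = n − k + 1 = 8, slack = 5, bound satisfied, not MDS.

Singleton bound: d ≤ n − k + 1.
Here n = 24, k = 17, so n − k + 1 = 8.
Given d = 3, check d ≤ 8: YES.
Slack = (n − k + 1) − d = 5.
The code is NOT MDS (slack = 5 > 0).
Description: the claimed parameters are [24, 17, 3]_13; such a code would be non-MDS.


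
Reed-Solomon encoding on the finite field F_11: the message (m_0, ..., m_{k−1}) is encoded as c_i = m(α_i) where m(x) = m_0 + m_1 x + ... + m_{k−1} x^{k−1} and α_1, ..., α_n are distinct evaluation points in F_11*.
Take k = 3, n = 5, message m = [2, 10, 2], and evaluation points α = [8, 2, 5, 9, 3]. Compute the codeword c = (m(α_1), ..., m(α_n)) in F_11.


c = [1, 8, 3, 1, 6]

Message polynomial: m(x) = 2 + 10·x + 2·x^2 (mod 11).
For each evaluation point α_i, compute m(α_i) mod 11:
  α_1 = 8: Horner steps 2 → 4 → 1, so m(8) = 1.
  α_2 = 2: Horner steps 2 → 3 → 8, so m(2) = 8.
  α_3 = 5: Horner steps 2 → 9 → 3, so m(5) = 3.
  α_4 = 9: Horner steps 2 → 6 → 1, so m(9) = 1.
  α_5 = 3: Horner steps 2 → 5 → 6, so m(3) = 6.
Codeword c = [1, 8, 3, 1, 6] ∈ F_11^5.


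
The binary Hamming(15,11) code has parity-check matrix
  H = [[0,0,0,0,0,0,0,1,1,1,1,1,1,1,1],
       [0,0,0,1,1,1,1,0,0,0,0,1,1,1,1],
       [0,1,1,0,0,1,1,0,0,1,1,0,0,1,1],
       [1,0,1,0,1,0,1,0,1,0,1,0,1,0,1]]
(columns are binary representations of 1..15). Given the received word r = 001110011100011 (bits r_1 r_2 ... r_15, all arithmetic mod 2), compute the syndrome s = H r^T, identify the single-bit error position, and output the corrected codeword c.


s = (1, 0, 0, 0)^T, error position = 8, corrected codeword c = 001110001100011

Compute s = H r^T mod 2 one row at a time:
  s_1 = 1 + 1 + 1 + 0 + 0 + 0 + 1 + 1 = 5 ≡ 1 (mod 2).
  s_2 = 1 + 1 + 0 + 0 + 0 + 0 + 1 + 1 = 4 ≡ 0 (mod 2).
  s_3 = 0 + 1 + 0 + 0 + 1 + 0 + 1 + 1 = 4 ≡ 0 (mod 2).
  s_4 = 0 + 1 + 1 + 0 + 1 + 0 + 0 + 1 = 4 ≡ 0 (mod 2).
s = (1, 0, 0, 0)^T — this equals column 8 of H (binary 1000), so error is at position 8.
Correct: flip bit 8 of r = 001110011100011 to get c = 001110001100011.


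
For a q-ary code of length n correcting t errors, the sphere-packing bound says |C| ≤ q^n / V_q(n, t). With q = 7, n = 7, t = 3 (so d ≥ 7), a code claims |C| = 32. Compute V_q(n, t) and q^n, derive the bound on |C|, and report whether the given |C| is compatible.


V_q(n, t) = 8359, q^n = 823543, Hamming bound = 98, |C| = 32 ≤ bound (satisfied).

Step 1: Compute V_q(n, t) = Σ_{j=0}^3 C(n, j) (q−1)^j.
  j = 0: C(7,0)·(6)^0 = 1·1 = 1.
  j = 1: C(7,1)·(6)^1 = 7·6 = 42.
  j = 2: C(7,2)·(6)^2 = 21·36 = 756.
  j = 3: C(7,3)·(6)^3 = 35·216 = 7560.
  V_q(n, t) = 1 + 42 + 756 + 7560 = 8359.
Step 2: q^n = 7^7 = 823543.
Step 3: Hamming bound ⌊q^n / V_q(n,t)⌋ = ⌊823543/8359⌋ = 98.
Step 4: Compare |C| = 32 to 98: satisfied.
The claimed |C| lies below the Hamming bound.


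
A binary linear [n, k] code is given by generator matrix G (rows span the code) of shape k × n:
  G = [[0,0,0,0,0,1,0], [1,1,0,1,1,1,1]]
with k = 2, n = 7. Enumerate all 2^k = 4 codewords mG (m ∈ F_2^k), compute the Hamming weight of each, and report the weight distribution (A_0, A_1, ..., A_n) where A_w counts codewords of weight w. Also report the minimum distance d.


Weight distribution: A_0 = 1, A_1 = 1, A_5 = 1, A_6 = 1. Minimum distance d = 1.

Enumerate all 2^2 = 4 messages m ∈ F_2^2.
For each, compute codeword c = mG in F_2^7, then tally its weight.
  m = 00 → c = 0000000, weight = 0.
  m = 10 → c = 0000010, weight = 1.
  m = 01 → c = 1101111, weight = 6.
  m = 11 → c = 1101101, weight = 5.
Tally weights:
  weight 0: 1 codewords.
  weight 1: 1 codewords.
  weight 5: 1 codewords.
  weight 6: 1 codewords.
Minimum distance d = smallest w > 0 with A_w > 0 = 1.
Sanity: Σ A_w = 4 = 2^2 = 4 ✓.
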